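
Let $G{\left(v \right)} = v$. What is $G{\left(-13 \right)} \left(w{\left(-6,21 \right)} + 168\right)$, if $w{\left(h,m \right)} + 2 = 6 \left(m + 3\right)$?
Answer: $-4030$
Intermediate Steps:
$w{\left(h,m \right)} = 16 + 6 m$ ($w{\left(h,m \right)} = -2 + 6 \left(m + 3\right) = -2 + 6 \left(3 + m\right) = -2 + \left(18 + 6 m\right) = 16 + 6 m$)
$G{\left(-13 \right)} \left(w{\left(-6,21 \right)} + 168\right) = - 13 \left(\left(16 + 6 \cdot 21\right) + 168\right) = - 13 \left(\left(16 + 126\right) + 168\right) = - 13 \left(142 + 168\right) = \left(-13\right) 310 = -4030$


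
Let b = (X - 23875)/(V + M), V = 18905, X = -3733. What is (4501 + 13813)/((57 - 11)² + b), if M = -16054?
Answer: 26106607/3002554 ≈ 8.6948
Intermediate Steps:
b = -27608/2851 (b = (-3733 - 23875)/(18905 - 16054) = -27608/2851 ≈ -9.6836)
(4501 + 13813)/((57 - 11)² + b) = (4501 + 13813)/((57 - 11)² - 27608/2851) = 18314/(46² - 27608/2851) = 18314/(2116 - 27608/2851) = 18314/(6005108/2851) = 18314*(2851/6005108) = 26106607/3002554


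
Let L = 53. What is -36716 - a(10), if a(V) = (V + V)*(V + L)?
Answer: -37976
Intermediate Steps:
a(V) = 2*V*(53 + V) (a(V) = (V + V)*(V + 53) = (2*V)*(53 + V) = 2*V*(53 + V))
-36716 - a(10) = -36716 - 2*10*(53 + 10) = -36716 - 2*10*63 = -36716 - 1*1260 = -36716 - 1260 = -37976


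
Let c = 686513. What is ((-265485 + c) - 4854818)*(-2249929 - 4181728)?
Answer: 28516616490030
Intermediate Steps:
((-265485 + c) - 4854818)*(-2249929 - 4181728) = ((-265485 + 686513) - 4854818)*(-2249929 - 4181728) = (421028 - 4854818)*(-6431657) = -4433790*(-6431657) = 28516616490030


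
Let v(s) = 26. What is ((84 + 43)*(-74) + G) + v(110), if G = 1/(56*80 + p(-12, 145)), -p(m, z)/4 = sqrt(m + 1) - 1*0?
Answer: -11756339612/1254411 + I*sqrt(11)/5017644 ≈ -9372.0 + 6.6099e-7*I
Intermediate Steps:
p(m, z) = -4*sqrt(1 + m) (p(m, z) = -4*(sqrt(m + 1) - 1*0) = -4*(sqrt(1 + m) + 0) = -4*sqrt(1 + m))
G = 1/(4480 - 4*I*sqrt(11)) (G = 1/(56*80 - 4*sqrt(1 - 12)) = 1/(4480 - 4*I*sqrt(11)) ≈ 0.00022321 + 6.61e-7*I)
((84 + 43)*(-74) + G) + v(110) = ((84 + 43)*(-74) + (280/1254411 + I*sqrt(11)/5017644)) + 26 = (127*(-74) + (280/1254411 + I*sqrt(11)/5017644)) + 26 = (-9398 + (280/1254411 + I*sqrt(11)/5017644)) + 26 = (-11788954298/1254411 + I*sqrt(11)/5017644) + 26 = -11756339612/1254411 + I*sqrt(11)/5017644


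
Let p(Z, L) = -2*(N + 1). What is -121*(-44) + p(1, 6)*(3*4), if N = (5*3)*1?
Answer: 4940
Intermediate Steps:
N = 15 (N = 15*1 = 15)
p(Z, L) = -32 (p(Z, L) = -2*(15 + 1) = -2*16 = -32)
-121*(-44) + p(1, 6)*(3*4) = -121*(-44) - 96*4 = 5324 - 32*12 = 5324 - 384 = 4940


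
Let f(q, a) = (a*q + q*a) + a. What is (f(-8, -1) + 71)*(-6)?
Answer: -516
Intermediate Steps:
f(q, a) = a + 2*a*q (f(q, a) = (a*q + a*q) + a = 2*a*q + a = a + 2*a*q)
(f(-8, -1) + 71)*(-6) = (-(1 + 2*(-8)) + 71)*(-6) = (-(1 - 16) + 71)*(-6) = (-1*(-15) + 71)*(-6) = (15 + 71)*(-6) = 86*(-6) = -516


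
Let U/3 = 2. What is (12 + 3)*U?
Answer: 90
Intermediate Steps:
U = 6 (U = 3*2 = 6)
(12 + 3)*U = (12 + 3)*6 = 15*6 = 90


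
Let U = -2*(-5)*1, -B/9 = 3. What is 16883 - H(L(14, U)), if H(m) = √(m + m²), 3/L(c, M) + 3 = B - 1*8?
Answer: 16883 - I*√105/38 ≈ 16883.0 - 0.26966*I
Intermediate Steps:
B = -27 (B = -9*3 = -27)
U = 10 (U = 10*1 = 10)
L(c, M) = -3/38 (L(c, M) = 3/(-3 + (-27 - 1*8)) = 3/(-3 + (-27 - 8)) = 3/(-3 - 35) = 3/(-38) = 3*(-1/38) = -3/38)
16883 - H(L(14, U)) = 16883 - √(-3*(1 - 3/38)/38) = 16883 - √(-3/38*35/38) = 16883 - √(-105/1444) = 16883 - I*√105/38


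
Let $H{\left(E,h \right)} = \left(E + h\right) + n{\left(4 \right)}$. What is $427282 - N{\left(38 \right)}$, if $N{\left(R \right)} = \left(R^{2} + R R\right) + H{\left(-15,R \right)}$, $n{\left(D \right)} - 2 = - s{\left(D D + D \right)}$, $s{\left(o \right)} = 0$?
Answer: $424369$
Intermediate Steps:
$n{\left(D \right)} = 2$ ($n{\left(D \right)} = 2 - 0 = 2 + 0 = 2$)
$H{\left(E,h \right)} = 2 + E + h$ ($H{\left(E,h \right)} = \left(E + h\right) + 2 = 2 + E + h$)
$N{\left(R \right)} = -13 + R + 2 R^{2}$ ($N{\left(R \right)} = \left(R^{2} + R R\right) + \left(2 - 15 + R\right) = \left(R^{2} + R^{2}\right) + \left(-13 + R\right) = 2 R^{2} + \left(-13 + R\right) = -13 + R + 2 R^{2}$)
$427282 - N{\left(38 \right)} = 427282 - \left(-13 + 38 + 2 \cdot 38^{2}\right) = 427282 - \left(-13 + 38 + 2 \cdot 1444\right) = 427282 - \left(-13 + 38 + 2888\right) = 427282 - 2913 = 424369$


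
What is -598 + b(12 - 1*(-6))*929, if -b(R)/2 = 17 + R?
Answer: -65628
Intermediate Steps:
b(R) = -34 - 2*R (b(R) = -2*(17 + R) = -34 - 2*R)
-598 + b(12 - 1*(-6))*929 = -598 + (-34 - 2*(12 - 1*(-6)))*929 = -598 + (-34 - 2*(12 + 6))*929 = -598 + (-34 - 2*18)*929 = -598 + (-34 - 36)*929 = -598 - 70*929 = -598 - 65030 = -65628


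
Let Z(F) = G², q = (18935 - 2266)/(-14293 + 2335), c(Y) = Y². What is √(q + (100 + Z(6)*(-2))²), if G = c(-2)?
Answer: √661003836834/11958 ≈ 67.990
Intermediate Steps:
G = 4 (G = (-2)² = 4)
q = -16669/11958 (q = 16669/(-11958) = 16669*(-1/11958) = -16669/11958 ≈ -1.3940)
Z(F) = 16 (Z(F) = 4² = 16)
√(q + (100 + Z(6)*(-2))²) = √(-16669/11958 + (100 + 16*(-2))²) = √(-16669/11958 + (100 - 32)²) = √(-16669/11958 + 68²) = √(-16669/11958 + 4624) = √(55277123/11958) = √661003836834/11958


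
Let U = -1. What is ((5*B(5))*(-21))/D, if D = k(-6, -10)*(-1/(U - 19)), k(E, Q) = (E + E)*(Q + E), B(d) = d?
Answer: -875/16 ≈ -54.688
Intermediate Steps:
k(E, Q) = 2*E*(E + Q) (k(E, Q) = (2*E)*(E + Q) = 2*E*(E + Q))
D = 48/5 (D = (2*(-6)*(-6 - 10))*(-1/(-1 - 19)) = (2*(-6)*(-16))*(-1/(-20)) = 192*(-1*(-1/20)) = 192*(1/20) = 48/5 ≈ 9.6000)
((5*B(5))*(-21))/D = ((5*5)*(-21))/(48/5) = (25*(-21))*(5/48) = -525*5/48 = -875/16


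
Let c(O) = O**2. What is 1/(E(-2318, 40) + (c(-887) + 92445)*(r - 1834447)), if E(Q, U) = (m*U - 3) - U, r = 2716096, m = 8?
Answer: 1/775158144163 ≈ 1.2901e-12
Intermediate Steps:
E(Q, U) = -3 + 7*U (E(Q, U) = (8*U - 3) - U = (-3 + 8*U) - U = -3 + 7*U)
1/(E(-2318, 40) + (c(-887) + 92445)*(r - 1834447)) = 1/((-3 + 7*40) + ((-887)**2 + 92445)*(2716096 - 1834447)) = 1/((-3 + 280) + (786769 + 92445)*881649) = 1/(277 + 879214*881649) = 1/(277 + 775158143886) = 1/775158144163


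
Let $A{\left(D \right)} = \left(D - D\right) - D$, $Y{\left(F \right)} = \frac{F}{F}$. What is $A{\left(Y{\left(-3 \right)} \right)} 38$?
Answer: $-38$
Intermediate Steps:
$Y{\left(F \right)} = 1$
$A{\left(D \right)} = - D$ ($A{\left(D \right)} = 0 - D = - D$)
$A{\left(Y{\left(-3 \right)} \right)} 38 = \left(-1\right) 1 \cdot 38 = \left(-1\right) 38 = -38$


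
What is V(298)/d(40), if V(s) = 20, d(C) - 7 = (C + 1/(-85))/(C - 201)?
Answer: 68425/23099 ≈ 2.9622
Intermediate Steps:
d(C) = 7 + (-1/85 + C)/(-201 + C) (d(C) = 7 + (C + 1/(-85))/(C - 201) = 7 + (C - 1/85)/(-201 + C) = 7 + (-1/85 + C)/(-201 + C))
V(298)/d(40) = 20/((4*(-29899 + 170*40)/(85*(-201 + 40)))) = 20/(((4/85)*(-29899 + 6800)/(-161))) = 20/(((4/85)*(-1/161)*(-23099))) = 20/(92396/13685) = 20*(13685/92396) = 68425/23099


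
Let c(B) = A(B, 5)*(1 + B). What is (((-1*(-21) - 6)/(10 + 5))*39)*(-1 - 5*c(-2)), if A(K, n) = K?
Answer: -429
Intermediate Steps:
c(B) = B*(1 + B)
(((-1*(-21) - 6)/(10 + 5))*39)*(-1 - 5*c(-2)) = (((-1*(-21) - 6)/(10 + 5))*39)*(-1 - (-10)*(1 - 2)) = (((21 - 6)/15)*39)*(-1 - (-10)*(-1)) = ((15*(1/15))*39)*(-1 - 5*2) = (1*39)*(-1 - 10) = 39*(-11) = -429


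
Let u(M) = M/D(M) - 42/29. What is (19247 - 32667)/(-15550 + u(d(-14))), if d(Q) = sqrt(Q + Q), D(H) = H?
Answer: 389180/450963 ≈ 0.86300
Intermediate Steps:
d(Q) = sqrt(2)*sqrt(Q) (d(Q) = sqrt(2*Q) = sqrt(2)*sqrt(Q))
u(M) = -13/29 (u(M) = M/M - 42/29 = 1 - 42*1/29 = 1 - 42/29 = -13/29)
(19247 - 32667)/(-15550 + u(d(-14))) = (19247 - 32667)/(-15550 - 13/29) = -13420/(-450963/29) = -13420*(-29/450963) = 389180/450963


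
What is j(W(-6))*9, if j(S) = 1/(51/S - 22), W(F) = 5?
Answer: -45/59 ≈ -0.76271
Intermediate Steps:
j(S) = 1/(-22 + 51/S)
j(W(-6))*9 = -1*5/(-51 + 22*5)*9 = -1*5/(-51 + 110)*9 = -1*5/59*9 = -1*5*1/59*9 = -5/59*9 = -45/59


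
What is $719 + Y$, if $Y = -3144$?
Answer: $-2425$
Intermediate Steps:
$719 + Y = 719 - 3144 = -2425$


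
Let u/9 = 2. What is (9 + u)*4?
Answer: 108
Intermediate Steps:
u = 18 (u = 9*2 = 18)
(9 + u)*4 = (9 + 18)*4 = 27*4 = 108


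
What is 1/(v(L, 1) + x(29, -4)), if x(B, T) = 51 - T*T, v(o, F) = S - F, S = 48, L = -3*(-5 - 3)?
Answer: 1/82 ≈ 0.012195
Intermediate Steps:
L = 24 (L = -3*(-8) = 24)
v(o, F) = 48 - F
x(B, T) = 51 - T²
1/(v(L, 1) + x(29, -4)) = 1/((48 - 1*1) + (51 - 1*(-4)²)) = 1/((48 - 1) + (51 - 1*16)) = 1/(47 + (51 - 16)) = 1/(47 + 35) = 1/82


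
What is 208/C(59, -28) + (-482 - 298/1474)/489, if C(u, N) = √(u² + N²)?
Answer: -118461/120131 + 208*√4265/4265 ≈ 2.1989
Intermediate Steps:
C(u, N) = √(N² + u²)
208/C(59, -28) + (-482 - 298/1474)/489 = 208/(√((-28)² + 59²)) + (-482 - 298/1474)/489 = 208/(√(784 + 3481)) + (-482 - 298*1/1474)*(1/489) = 208/(√4265) + (-482 - 149/737)*(1/489) = 208*(√4265/4265) - 355383/737*1/489 = 208*√4265/4265 - 118461/120131 = -118461/120131 + 208*√4265/4265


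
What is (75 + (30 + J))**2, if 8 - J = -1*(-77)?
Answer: 1296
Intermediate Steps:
J = -69 (J = 8 - (-1)*(-77) = 8 - 1*77 = 8 - 77 = -69)
(75 + (30 + J))**2 = (75 + (30 - 69))**2 = (75 - 39)**2 = 36**2 = 1296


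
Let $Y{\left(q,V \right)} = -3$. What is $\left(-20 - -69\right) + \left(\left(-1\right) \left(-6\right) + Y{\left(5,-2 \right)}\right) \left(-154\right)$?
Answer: $-413$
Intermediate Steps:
$\left(-20 - -69\right) + \left(\left(-1\right) \left(-6\right) + Y{\left(5,-2 \right)}\right) \left(-154\right) = \left(-20 - -69\right) + \left(\left(-1\right) \left(-6\right) - 3\right) \left(-154\right) = \left(-20 + 69\right) + \left(6 - 3\right) \left(-154\right) = 49 + 3 \left(-154\right) = 49 - 462 = -413$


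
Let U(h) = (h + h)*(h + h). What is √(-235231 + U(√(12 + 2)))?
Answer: 5*I*√9407 ≈ 484.95*I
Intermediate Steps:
U(h) = 4*h² (U(h) = (2*h)*(2*h) = 4*h²)
√(-235231 + U(√(12 + 2))) = √(-235231 + 4*(√(12 + 2))²) = √(-235231 + 4*(√14)²) = √(-235231 + 4*14) = √(-235231 + 56) = √(-235175) = 5*I*√9407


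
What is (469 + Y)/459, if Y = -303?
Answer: 166/459 ≈ 0.36166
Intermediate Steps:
(469 + Y)/459 = (469 - 303)/459 = 166*(1/459) = 166/459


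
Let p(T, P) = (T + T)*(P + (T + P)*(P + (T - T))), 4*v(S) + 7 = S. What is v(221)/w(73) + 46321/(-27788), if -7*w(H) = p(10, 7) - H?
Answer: -123754093/67997236 ≈ -1.8200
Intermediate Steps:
v(S) = -7/4 + S/4
p(T, P) = 2*T*(P + P*(P + T)) (p(T, P) = (2*T)*(P + (P + T)*(P + 0)) = (2*T)*(P + (P + T)*P) = (2*T)*(P + P*(P + T)) = 2*T*(P + P*(P + T)))
w(H) = -360 + H/7 (w(H) = -(2*7*10*(1 + 7 + 10) - H)/7 = -(2*7*10*18 - H)/7 = -(2520 - H)/7 = -360 + H/7)
v(221)/w(73) + 46321/(-27788) = (-7/4 + (1/4)*221)/(-360 + (1/7)*73) + 46321/(-27788) = (-7/4 + 221/4)/(-360 + 73/7) + 46321*(-1/27788) = 107/(2*(-2447/7)) - 46321/27788 = (107/2)*(-7/2447) - 46321/27788 = -749/4894 - 46321/27788 = -123754093/67997236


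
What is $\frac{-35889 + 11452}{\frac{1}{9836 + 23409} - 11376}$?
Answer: $\frac{812408065}{378195119} \approx 2.1481$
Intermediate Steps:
$\frac{-35889 + 11452}{\frac{1}{9836 + 23409} - 11376} = - \frac{24437}{\frac{1}{33245} - 11376} = - \frac{24437}{- \frac{378195119}{33245}} = \left(-24437\right) \left(- \frac{33245}{378195119}\right) = \frac{812408065}{378195119}$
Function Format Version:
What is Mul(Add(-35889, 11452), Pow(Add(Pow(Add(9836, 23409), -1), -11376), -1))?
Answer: Rational(812408065, 378195119) ≈ 2.1481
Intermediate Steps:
Mul(Add(-35889, 11452), Pow(Add(Pow(Add(9836, 23409), -1), -11376), -1)) = Mul(-24437, Pow(Add(Pow(33245, -1), -11376), -1)) = Mul(-24437, Pow(Add(Rational(1, 33245), -11376), -1)) = Mul(-24437, Pow(Rational(-378195119, 33245), -1)) = Mul(-24437, Rational(-33245, 378195119)) = Rational(812408065, 378195119)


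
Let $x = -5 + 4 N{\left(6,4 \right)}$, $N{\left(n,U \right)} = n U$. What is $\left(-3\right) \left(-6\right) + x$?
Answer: $109$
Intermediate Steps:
$N{\left(n,U \right)} = U n$
$x = 91$ ($x = -5 + 4 \cdot 4 \cdot 6 = -5 + 4 \cdot 24 = -5 + 96 = 91$)
$\left(-3\right) \left(-6\right) + x = \left(-3\right) \left(-6\right) + 91 = 18 + 91 = 109$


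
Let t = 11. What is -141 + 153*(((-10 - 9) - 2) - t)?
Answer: -5037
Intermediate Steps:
-141 + 153*(((-10 - 9) - 2) - t) = -141 + 153*(((-10 - 9) - 2) - 1*11) = -141 + 153*((-19 - 2) - 11) = -141 + 153*(-21 - 11) = -141 + 153*(-32) = -141 - 4896 = -5037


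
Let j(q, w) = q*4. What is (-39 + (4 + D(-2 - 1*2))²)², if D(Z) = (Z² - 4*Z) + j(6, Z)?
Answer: 12680721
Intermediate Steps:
j(q, w) = 4*q
D(Z) = 24 + Z² - 4*Z (D(Z) = (Z² - 4*Z) + 4*6 = (Z² - 4*Z) + 24 = 24 + Z² - 4*Z)
(-39 + (4 + D(-2 - 1*2))²)² = (-39 + (4 + (24 + (-2 - 1*2)² - 4*(-2 - 1*2)))²)² = (-39 + (4 + (24 + (-2 - 2)² - 4*(-2 - 2)))²)² = (-39 + (4 + (24 + (-4)² - 4*(-4)))²)² = (-39 + (4 + (24 + 16 + 16))²)² = (-39 + (4 + 56)²)² = (-39 + 60²)² = (-39 + 3600)² = 3561² = 12680721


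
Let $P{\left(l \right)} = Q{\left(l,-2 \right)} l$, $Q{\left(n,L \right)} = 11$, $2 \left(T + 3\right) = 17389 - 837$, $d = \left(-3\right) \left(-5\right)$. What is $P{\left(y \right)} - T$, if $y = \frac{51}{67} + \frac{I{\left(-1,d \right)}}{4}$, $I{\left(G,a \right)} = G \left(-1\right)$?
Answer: $- \frac{2214183}{268} \approx -8261.9$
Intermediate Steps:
$d = 15$
$T = 8273$ ($T = -3 + \frac{17389 - 837}{2} = -3 + \frac{1}{2} \cdot 16552 = -3 + 8276 = 8273$)
$I{\left(G,a \right)} = - G$
$y = \frac{271}{268}$ ($y = \frac{51}{67} + \frac{\left(-1\right) \left(-1\right)}{4} = 51 \cdot \frac{1}{67} + 1 \cdot \frac{1}{4} = \frac{51}{67} + \frac{1}{4} = \frac{271}{268} \approx 1.0112$)
$P{\left(l \right)} = 11 l$
$P{\left(y \right)} - T = 11 \cdot \frac{271}{268} - 8273 = \frac{2981}{268} - 8273 = - \frac{2214183}{268}$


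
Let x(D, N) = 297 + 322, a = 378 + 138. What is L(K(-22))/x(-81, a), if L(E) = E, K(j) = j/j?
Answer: 1/619 ≈ 0.0016155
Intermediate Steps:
a = 516
K(j) = 1
x(D, N) = 619
L(K(-22))/x(-81, a) = 1/619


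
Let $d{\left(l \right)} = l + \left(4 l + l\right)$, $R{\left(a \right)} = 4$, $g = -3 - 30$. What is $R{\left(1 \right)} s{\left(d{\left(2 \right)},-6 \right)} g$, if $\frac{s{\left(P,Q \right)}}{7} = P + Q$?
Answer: $-5544$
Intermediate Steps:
$g = -33$ ($g = -3 - 30 = -33$)
$d{\left(l \right)} = 6 l$ ($d{\left(l \right)} = l + 5 l = 6 l$)
$s{\left(P,Q \right)} = 7 P + 7 Q$ ($s{\left(P,Q \right)} = 7 \left(P + Q\right) = 7 P + 7 Q$)
$R{\left(1 \right)} s{\left(d{\left(2 \right)},-6 \right)} g = 4 \left(7 \cdot 6 \cdot 2 + 7 \left(-6\right)\right) \left(-33\right) = 4 \left(7 \cdot 12 - 42\right) \left(-33\right) = 4 \left(84 - 42\right) \left(-33\right) = 4 \cdot 42 \left(-33\right) = 168 \left(-33\right) = -5544$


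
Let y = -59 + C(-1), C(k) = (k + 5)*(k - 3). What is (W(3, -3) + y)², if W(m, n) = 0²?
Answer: 5625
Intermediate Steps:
C(k) = (-3 + k)*(5 + k) (C(k) = (5 + k)*(-3 + k) = (-3 + k)*(5 + k))
y = -75 (y = -59 + (-15 + (-1)² + 2*(-1)) = -59 + (-15 + 1 - 2) = -59 - 16 = -75)
W(m, n) = 0
(W(3, -3) + y)² = (0 - 75)² = (-75)² = 5625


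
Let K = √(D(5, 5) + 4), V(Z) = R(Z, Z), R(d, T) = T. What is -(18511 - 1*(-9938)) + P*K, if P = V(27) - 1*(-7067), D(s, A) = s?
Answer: -7167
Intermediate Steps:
V(Z) = Z
P = 7094 (P = 27 - 1*(-7067) = 27 + 7067 = 7094)
K = 3 (K = √(5 + 4) = √9 = 3)
-(18511 - 1*(-9938)) + P*K = -(18511 - 1*(-9938)) + 7094*3 = -(18511 + 9938) + 21282 = -1*28449 + 21282 = -28449 + 21282 = -7167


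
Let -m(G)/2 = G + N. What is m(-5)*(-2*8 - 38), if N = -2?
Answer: -756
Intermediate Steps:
m(G) = 4 - 2*G (m(G) = -2*(G - 2) = -2*(-2 + G) = 4 - 2*G)
m(-5)*(-2*8 - 38) = (4 - 2*(-5))*(-2*8 - 38) = (4 + 10)*(-16 - 38) = 14*(-54) = -756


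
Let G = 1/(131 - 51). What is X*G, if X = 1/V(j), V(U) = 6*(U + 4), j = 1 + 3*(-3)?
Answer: -1/1920 ≈ -0.00052083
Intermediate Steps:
j = -8 (j = 1 - 9 = -8)
V(U) = 24 + 6*U (V(U) = 6*(4 + U) = 24 + 6*U)
X = -1/24 (X = 1/(24 + 6*(-8)) = 1/(24 - 48) = 1/(-24) = -1/24 ≈ -0.041667)
G = 1/80 ≈ 0.012500
X*G = -1/24*1/80 = -1/1920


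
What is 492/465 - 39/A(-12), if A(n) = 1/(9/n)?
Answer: 18791/620 ≈ 30.308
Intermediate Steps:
A(n) = n/9
492/465 - 39/A(-12) = 492/465 - 39/((⅑)*(-12)) = 492*(1/465) - 39/(-4/3) = 164/155 - 39*(-¾) = 164/155 + 117/4 = 18791/620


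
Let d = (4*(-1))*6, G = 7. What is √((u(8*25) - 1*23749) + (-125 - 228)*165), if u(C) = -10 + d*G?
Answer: 2*I*√20543 ≈ 286.66*I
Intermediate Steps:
d = -24 (d = -4*6 = -24)
u(C) = -178 (u(C) = -10 - 24*7 = -10 - 168 = -178)
√((u(8*25) - 1*23749) + (-125 - 228)*165) = √((-178 - 1*23749) + (-125 - 228)*165) = √((-178 - 23749) - 353*165) = √(-23927 - 58245) = √(-82172) = 2*I*√20543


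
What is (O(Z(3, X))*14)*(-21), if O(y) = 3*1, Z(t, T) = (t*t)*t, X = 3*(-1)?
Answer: -882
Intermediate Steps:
X = -3
Z(t, T) = t³ (Z(t, T) = t²*t = t³)
O(y) = 3
(O(Z(3, X))*14)*(-21) = (3*14)*(-21) = 42*(-21) = -882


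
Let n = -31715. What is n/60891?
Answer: -31715/60891 ≈ -0.52085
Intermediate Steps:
n/60891 = -31715/60891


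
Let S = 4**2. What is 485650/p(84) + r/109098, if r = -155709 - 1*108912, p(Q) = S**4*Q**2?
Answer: -3397599801451/1401369919488 ≈ -2.4245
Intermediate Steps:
S = 16
p(Q) = 65536*Q**2 (p(Q) = 16**4*Q**2 = 65536*Q**2)
r = -264621 (r = -155709 - 108912 = -264621)
485650/p(84) + r/109098 = 485650/((65536*84**2)) - 264621/109098 = 485650/((65536*7056)) - 264621*1/109098 = 485650/462422016 - 88207/36366 = 485650*(1/462422016) - 88207/36366 = 242825/231211008 - 88207/36366 = -3397599801451/1401369919488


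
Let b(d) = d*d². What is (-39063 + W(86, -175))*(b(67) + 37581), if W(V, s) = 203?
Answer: -13148047840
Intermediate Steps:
b(d) = d³
(-39063 + W(86, -175))*(b(67) + 37581) = (-39063 + 203)*(67³ + 37581) = -38860*(300763 + 37581) = -38860*338344 = -13148047840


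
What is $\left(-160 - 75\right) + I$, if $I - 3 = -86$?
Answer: $-318$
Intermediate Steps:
$I = -83$ ($I = 3 - 86 = -83$)
$\left(-160 - 75\right) + I = \left(-160 - 75\right) - 83 = -235 - 83 = -318$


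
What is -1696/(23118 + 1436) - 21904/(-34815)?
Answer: 239392288/427423755 ≈ 0.56008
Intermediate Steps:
-1696/(23118 + 1436) - 21904/(-34815) = -1696/24554 - 21904*(-1/34815) = -1696*1/24554 + 21904/34815 = -848/12277 + 21904/34815 = 239392288/427423755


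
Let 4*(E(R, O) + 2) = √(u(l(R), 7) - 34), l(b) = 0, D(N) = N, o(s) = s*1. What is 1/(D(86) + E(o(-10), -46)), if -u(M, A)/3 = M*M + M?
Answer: 672/56465 - 2*I*√34/56465 ≈ 0.011901 - 0.00020653*I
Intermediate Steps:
o(s) = s
u(M, A) = -3*M - 3*M² (u(M, A) = -3*(M*M + M) = -3*(M² + M) = -3*(M + M²) = -3*M - 3*M²)
E(R, O) = -2 + I*√34/4 (E(R, O) = -2 + √(-3*0*(1 + 0) - 34)/4 = -2 + √(-3*0*1 - 34)/4 = -2 + √(0 - 34)/4 = -2 + √(-34)/4 = -2 + (I*√34)/4 = -2 + I*√34/4)
1/(D(86) + E(o(-10), -46)) = 1/(86 + (-2 + I*√34/4)) = 1/(84 + I*√34/4)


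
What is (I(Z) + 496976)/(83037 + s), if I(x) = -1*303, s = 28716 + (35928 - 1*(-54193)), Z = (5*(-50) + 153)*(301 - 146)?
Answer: 496673/201874 ≈ 2.4603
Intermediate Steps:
Z = -15035 (Z = (-250 + 153)*155 = -97*155 = -15035)
s = 118837 (s = 28716 + (35928 + 54193) = 28716 + 90121 = 118837)
I(x) = -303
(I(Z) + 496976)/(83037 + s) = (-303 + 496976)/(83037 + 118837) = 496673/201874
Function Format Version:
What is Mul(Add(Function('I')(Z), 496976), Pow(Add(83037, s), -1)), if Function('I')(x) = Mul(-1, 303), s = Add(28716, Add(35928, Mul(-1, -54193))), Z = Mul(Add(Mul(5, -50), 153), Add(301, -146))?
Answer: Rational(496673, 201874) ≈ 2.4603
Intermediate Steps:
Z = -15035 (Z = Mul(Add(-250, 153), 155) = Mul(-97, 155) = -15035)
s = 118837 (s = Add(28716, Add(35928, 54193)) = Add(28716, 90121) = 118837)
Function('I')(x) = -303
Mul(Add(Function('I')(Z), 496976), Pow(Add(83037, s), -1)) = Mul(Add(-303, 496976), Pow(Add(83037, 118837), -1)) = Mul(496673, Pow(201874, -1)) = Mul(496673, Rational(1, 201874)) = Rational(496673, 201874)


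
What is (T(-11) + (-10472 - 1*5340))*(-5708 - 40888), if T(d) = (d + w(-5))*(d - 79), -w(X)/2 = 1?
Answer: 682258632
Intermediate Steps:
w(X) = -2 (w(X) = -2*1 = -2)
T(d) = (-79 + d)*(-2 + d) (T(d) = (d - 2)*(d - 79) = (-2 + d)*(-79 + d) = (-79 + d)*(-2 + d))
(T(-11) + (-10472 - 1*5340))*(-5708 - 40888) = ((158 + (-11)² - 81*(-11)) + (-10472 - 1*5340))*(-5708 - 40888) = ((158 + 121 + 891) + (-10472 - 5340))*(-46596) = (1170 - 15812)*(-46596) = -14642*(-46596) = 682258632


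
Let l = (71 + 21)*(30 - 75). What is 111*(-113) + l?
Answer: -16683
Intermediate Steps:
l = -4140 (l = 92*(-45) = -4140)
111*(-113) + l = 111*(-113) - 4140 = -12543 - 4140 = -16683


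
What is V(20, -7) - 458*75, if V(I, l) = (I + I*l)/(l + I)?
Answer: -446670/13 ≈ -34359.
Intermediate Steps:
V(I, l) = (I + I*l)/(I + l)
V(20, -7) - 458*75 = 20*(1 - 7)/(20 - 7) - 458*75 = 20*(-6)/13 - 34350 = 20*(1/13)*(-6) - 34350 = -120/13 - 34350 = -446670/13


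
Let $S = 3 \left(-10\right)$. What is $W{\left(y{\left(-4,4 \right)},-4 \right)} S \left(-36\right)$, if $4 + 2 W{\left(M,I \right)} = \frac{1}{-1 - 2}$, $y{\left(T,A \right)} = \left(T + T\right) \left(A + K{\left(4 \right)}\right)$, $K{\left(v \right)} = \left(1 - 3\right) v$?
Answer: $-2340$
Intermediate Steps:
$K{\left(v \right)} = - 2 v$
$y{\left(T,A \right)} = 2 T \left(-8 + A\right)$ ($y{\left(T,A \right)} = \left(T + T\right) \left(A - 8\right) = 2 T \left(A - 8\right) = 2 T \left(-8 + A\right)$)
$W{\left(M,I \right)} = - \frac{13}{6}$ ($W{\left(M,I \right)} = -2 + \frac{1}{2 \left(-1 - 2\right)} = -2 + \frac{1}{2 \left(-3\right)} = -2 + \frac{1}{2} \left(- \frac{1}{3}\right) = -2 - \frac{1}{6} = - \frac{13}{6}$)
$S = -30$
$W{\left(y{\left(-4,4 \right)},-4 \right)} S \left(-36\right) = \left(- \frac{13}{6}\right) \left(-30\right) \left(-36\right) = 65 \left(-36\right) = -2340$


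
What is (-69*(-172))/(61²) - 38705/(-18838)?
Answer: 367590689/70096198 ≈ 5.2441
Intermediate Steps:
(-69*(-172))/(61²) - 38705/(-18838) = 11868/3721 - 38705*(-1/18838) = 11868*(1/3721) + 38705/18838 = 11868/3721 + 38705/18838 = 367590689/70096198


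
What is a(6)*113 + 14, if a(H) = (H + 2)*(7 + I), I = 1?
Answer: 7246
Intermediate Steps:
a(H) = 16 + 8*H (a(H) = (H + 2)*(7 + 1) = (2 + H)*8 = 16 + 8*H)
a(6)*113 + 14 = (16 + 8*6)*113 + 14 = (16 + 48)*113 + 14 = 64*113 + 14 = 7232 + 14 = 7246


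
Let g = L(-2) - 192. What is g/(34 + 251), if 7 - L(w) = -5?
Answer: -12/19 ≈ -0.63158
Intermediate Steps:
L(w) = 12 (L(w) = 7 - 1*(-5) = 7 + 5 = 12)
g = -180 (g = 12 - 192 = -180)
g/(34 + 251) = -180/(34 + 251) = -180/285 = -180*1/285 = -12/19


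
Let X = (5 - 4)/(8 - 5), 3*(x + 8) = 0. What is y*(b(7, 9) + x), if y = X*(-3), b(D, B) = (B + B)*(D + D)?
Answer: -244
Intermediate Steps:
x = -8 (x = -8 + (⅓)*0 = -8 + 0 = -8)
b(D, B) = 4*B*D (b(D, B) = (2*B)*(2*D) = 4*B*D)
X = ⅓ (X = 1/3 = 1*(⅓) = ⅓ ≈ 0.33333)
y = -1 (y = (⅓)*(-3) = -1)
y*(b(7, 9) + x) = -(4*9*7 - 8) = -(252 - 8) = -1*244 = -244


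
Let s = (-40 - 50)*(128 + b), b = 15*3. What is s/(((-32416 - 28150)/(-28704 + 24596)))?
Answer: -31980780/30283 ≈ -1056.1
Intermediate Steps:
b = 45
s = -15570 (s = (-40 - 50)*(128 + 45) = -90*173 = -15570)
s/(((-32416 - 28150)/(-28704 + 24596))) = -15570*(-28704 + 24596)/(-32416 - 28150) = -15570/((-60566/(-4108))) = -15570/((-60566*(-1/4108))) = -15570/30283/2054 = -15570*2054/30283 = -31980780/30283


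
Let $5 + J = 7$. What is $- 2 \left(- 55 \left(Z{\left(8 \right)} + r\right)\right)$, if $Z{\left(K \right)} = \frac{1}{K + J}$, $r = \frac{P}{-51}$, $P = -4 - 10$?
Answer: $\frac{2101}{51} \approx 41.196$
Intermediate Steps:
$J = 2$ ($J = -5 + 7 = 2$)
$P = -14$ ($P = -4 - 10 = -14$)
$r = \frac{14}{51}$ ($r = - \frac{14}{-51} = \left(-14\right) \left(- \frac{1}{51}\right) = \frac{14}{51} \approx 0.27451$)
$Z{\left(K \right)} = \frac{1}{2 + K}$ ($Z{\left(K \right)} = \frac{1}{K + 2} = \frac{1}{2 + K}$)
$- 2 \left(- 55 \left(Z{\left(8 \right)} + r\right)\right) = - 2 \left(- 55 \left(\frac{1}{2 + 8} + \frac{14}{51}\right)\right) = - 2 \left(- 55 \left(\frac{1}{10} + \frac{14}{51}\right)\right) = - 2 \left(\left(-55\right) \frac{191}{510}\right) = \left(-2\right) \left(- \frac{2101}{102}\right) = \frac{2101}{51}$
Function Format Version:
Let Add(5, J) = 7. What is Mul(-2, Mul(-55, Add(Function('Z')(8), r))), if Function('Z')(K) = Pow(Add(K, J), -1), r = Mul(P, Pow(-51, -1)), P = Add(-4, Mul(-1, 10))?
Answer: Rational(2101, 51) ≈ 41.196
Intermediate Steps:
J = 2 (J = Add(-5, 7) = 2)
P = -14 (P = Add(-4, -10) = -14)
r = Rational(14, 51) (r = Mul(-14, Pow(-51, -1)) = Mul(-14, Rational(-1, 51)) = Rational(14, 51) ≈ 0.27451)
Function('Z')(K) = Pow(Add(2, K), -1) (Function('Z')(K) = Pow(Add(K, 2), -1) = Pow(Add(2, K), -1))
Mul(-2, Mul(-55, Add(Function('Z')(8), r))) = Mul(-2, Mul(-55, Add(Pow(Add(2, 8), -1), Rational(14, 51)))) = Mul(-2, Mul(-55, Add(Pow(10, -1), Rational(14, 51)))) = Mul(-2, Mul(-55, Add(Rational(1, 10), Rational(14, 51)))) = Mul(-2, Mul(-55, Rational(191, 510))) = Mul(-2, Rational(-2101, 102)) = Rational(2101, 51)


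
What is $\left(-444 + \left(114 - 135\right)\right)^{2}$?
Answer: $216225$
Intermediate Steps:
$\left(-444 + \left(114 - 135\right)\right)^{2} = \left(-444 - 21\right)^{2} = \left(-465\right)^{2} = 216225$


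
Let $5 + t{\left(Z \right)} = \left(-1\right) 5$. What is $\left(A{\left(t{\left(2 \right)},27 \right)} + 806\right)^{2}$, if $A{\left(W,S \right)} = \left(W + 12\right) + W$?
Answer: $636804$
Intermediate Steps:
$t{\left(Z \right)} = -10$ ($t{\left(Z \right)} = -5 - 5 = -10$)
$A{\left(W,S \right)} = 12 + 2 W$ ($A{\left(W,S \right)} = \left(12 + W\right) + W = 12 + 2 W$)
$\left(A{\left(t{\left(2 \right)},27 \right)} + 806\right)^{2} = \left(\left(12 + 2 \left(-10\right)\right) + 806\right)^{2} = \left(\left(12 - 20\right) + 806\right)^{2} = \left(-8 + 806\right)^{2} = 798^{2} = 636804$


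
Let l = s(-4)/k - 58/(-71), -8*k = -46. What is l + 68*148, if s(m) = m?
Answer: 16434710/1633 ≈ 10064.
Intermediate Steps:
k = 23/4 (k = -1/8*(-46) = 23/4 ≈ 5.7500)
l = 198/1633 (l = -4/23/4 - 58/(-71) = -4*4/23 - 58*(-1/71) = -16/23 + 58/71 = 198/1633 ≈ 0.12125)
l + 68*148 = 198/1633 + 68*148 = 198/1633 + 10064 = 16434710/1633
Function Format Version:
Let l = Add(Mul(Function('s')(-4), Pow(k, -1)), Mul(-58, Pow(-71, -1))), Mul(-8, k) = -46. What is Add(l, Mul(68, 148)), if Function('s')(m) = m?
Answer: Rational(16434710, 1633) ≈ 10064.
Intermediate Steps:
k = Rational(23, 4) (k = Mul(Rational(-1, 8), -46) = Rational(23, 4) ≈ 5.7500)
l = Rational(198, 1633) (l = Add(Mul(-4, Pow(Rational(23, 4), -1)), Mul(-58, Pow(-71, -1))) = Add(Mul(-4, Rational(4, 23)), Mul(-58, Rational(-1, 71))) = Add(Rational(-16, 23), Rational(58, 71)) = Rational(198, 1633) ≈ 0.12125)
Add(l, Mul(68, 148)) = Add(Rational(198, 1633), Mul(68, 148)) = Add(Rational(198, 1633), 10064) = Rational(16434710, 1633)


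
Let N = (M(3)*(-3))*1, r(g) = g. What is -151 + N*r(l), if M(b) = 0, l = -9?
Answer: -151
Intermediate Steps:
N = 0 (N = (0*(-3))*1 = 0*1 = 0)
-151 + N*r(l) = -151 + 0*(-9) = -151 + 0 = -151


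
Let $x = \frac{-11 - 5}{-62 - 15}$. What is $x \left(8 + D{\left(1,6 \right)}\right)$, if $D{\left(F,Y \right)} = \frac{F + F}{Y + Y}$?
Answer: $\frac{56}{33} \approx 1.697$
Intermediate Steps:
$D{\left(F,Y \right)} = \frac{F}{Y}$ ($D{\left(F,Y \right)} = \frac{2 F}{2 Y} = 2 F \frac{1}{2 Y} = \frac{F}{Y}$)
$x = \frac{16}{77}$ ($x = - \frac{16}{-77} = \left(-16\right) \left(- \frac{1}{77}\right) = \frac{16}{77} \approx 0.20779$)
$x \left(8 + D{\left(1,6 \right)}\right) = \frac{16 \left(8 + 1 \cdot \frac{1}{6}\right)}{77} = \frac{16 \left(8 + \frac{1}{6}\right)}{77} = \frac{16}{77} \cdot \frac{49}{6} = \frac{56}{33}$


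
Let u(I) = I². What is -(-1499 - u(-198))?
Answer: 40703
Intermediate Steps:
-(-1499 - u(-198)) = -(-1499 - 1*(-198)²) = -(-1499 - 1*39204) = -(-1499 - 39204) = -1*(-40703) = 40703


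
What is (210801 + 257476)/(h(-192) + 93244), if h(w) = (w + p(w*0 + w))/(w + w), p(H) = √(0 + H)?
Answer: 33534147629952/6677404247233 + 7492432*I*√3/6677404247233 ≈ 5.022 + 1.9435e-6*I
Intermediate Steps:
p(H) = √H
h(w) = (w + √w)/(2*w) (h(w) = (w + √(w*0 + w))/(w + w) = (w + √(0 + w))/((2*w)) = (w + √w)*(1/(2*w)) = (w + √w)/(2*w))
(210801 + 257476)/(h(-192) + 93244) = (210801 + 257476)/((½)*(-192 + √(-192))/(-192) + 93244) = 468277/((½)*(-1/192)*(-192 + 8*I*√3) + 93244) = 468277/((½ - I*√3/48) + 93244) = 468277/(186489/2 - I*√3/48)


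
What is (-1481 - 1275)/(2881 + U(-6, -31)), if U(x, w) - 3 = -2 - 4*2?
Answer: -1378/1437 ≈ -0.95894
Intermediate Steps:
U(x, w) = -7 (U(x, w) = 3 + (-2 - 4*2) = 3 + (-2 - 8) = 3 - 10 = -7)
(-1481 - 1275)/(2881 + U(-6, -31)) = (-1481 - 1275)/(2881 - 7) = -2756/2874 = -2756*1/2874 = -1378/1437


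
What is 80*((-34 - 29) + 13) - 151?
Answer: -4151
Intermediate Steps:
80*((-34 - 29) + 13) - 151 = 80*(-63 + 13) - 151 = 80*(-50) - 151 = -4000 - 151 = -4151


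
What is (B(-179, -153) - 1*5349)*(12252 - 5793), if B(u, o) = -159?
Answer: -35576172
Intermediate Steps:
(B(-179, -153) - 1*5349)*(12252 - 5793) = (-159 - 1*5349)*(12252 - 5793) = (-159 - 5349)*6459 = -5508*6459 = -35576172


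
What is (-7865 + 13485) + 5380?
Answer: 11000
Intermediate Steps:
(-7865 + 13485) + 5380 = 5620 + 5380 = 11000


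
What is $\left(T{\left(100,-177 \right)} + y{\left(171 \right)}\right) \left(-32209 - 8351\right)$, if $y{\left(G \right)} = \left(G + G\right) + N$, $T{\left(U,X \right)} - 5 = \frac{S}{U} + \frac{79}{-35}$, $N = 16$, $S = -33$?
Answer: $- \frac{511642092}{35} \approx -1.4618 \cdot 10^{7}$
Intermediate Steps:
$T{\left(U,X \right)} = \frac{96}{35} - \frac{33}{U}$ ($T{\left(U,X \right)} = 5 + \left(- \frac{33}{U} + \frac{79}{-35}\right) = 5 + \left(- \frac{33}{U} + 79 \left(- \frac{1}{35}\right)\right) = 5 - \left(\frac{79}{35} + \frac{33}{U}\right) = \frac{96}{35} - \frac{33}{U}$)
$y{\left(G \right)} = 16 + 2 G$ ($y{\left(G \right)} = \left(G + G\right) + 16 = 2 G + 16 = 16 + 2 G$)
$\left(T{\left(100,-177 \right)} + y{\left(171 \right)}\right) \left(-32209 - 8351\right) = \left(\left(\frac{96}{35} - \frac{33}{100}\right) + \left(16 + 2 \cdot 171\right)\right) \left(-32209 - 8351\right) = \left(\left(\frac{96}{35} - \frac{33}{100}\right) + \left(16 + 342\right)\right) \left(-40560\right) = \left(\left(\frac{96}{35} - \frac{33}{100}\right) + 358\right) \left(-40560\right) = \left(\frac{1689}{700} + 358\right) \left(-40560\right) = \frac{252289}{700} \left(-40560\right) = - \frac{511642092}{35}$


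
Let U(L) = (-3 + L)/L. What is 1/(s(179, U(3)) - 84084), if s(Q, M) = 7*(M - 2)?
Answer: -1/84098 ≈ -1.1891e-5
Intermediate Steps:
U(L) = (-3 + L)/L
s(Q, M) = -14 + 7*M (s(Q, M) = 7*(-2 + M) = -14 + 7*M)
1/(s(179, U(3)) - 84084) = 1/((-14 + 7*((-3 + 3)/3)) - 84084) = 1/((-14 + 7*((⅓)*0)) - 84084) = 1/((-14 + 7*0) - 84084) = 1/((-14 + 0) - 84084) = 1/(-14 - 84084) = 1/(-84098) = -1/84098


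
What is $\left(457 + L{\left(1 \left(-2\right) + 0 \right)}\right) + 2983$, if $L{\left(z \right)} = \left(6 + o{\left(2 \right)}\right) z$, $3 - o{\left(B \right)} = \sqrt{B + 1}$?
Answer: $3422 + 2 \sqrt{3} \approx 3425.5$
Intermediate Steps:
$o{\left(B \right)} = 3 - \sqrt{1 + B}$ ($o{\left(B \right)} = 3 - \sqrt{B + 1} = 3 - \sqrt{1 + B}$)
$L{\left(z \right)} = z \left(9 - \sqrt{3}\right)$ ($L{\left(z \right)} = \left(6 + \left(3 - \sqrt{1 + 2}\right)\right) z = \left(6 + \left(3 - \sqrt{3}\right)\right) z = \left(9 - \sqrt{3}\right) z = z \left(9 - \sqrt{3}\right)$)
$\left(457 + L{\left(1 \left(-2\right) + 0 \right)}\right) + 2983 = \left(457 + \left(1 \left(-2\right) + 0\right) \left(9 - \sqrt{3}\right)\right) + 2983 = \left(457 + \left(-2 + 0\right) \left(9 - \sqrt{3}\right)\right) + 2983 = \left(457 - 2 \left(9 - \sqrt{3}\right)\right) + 2983 = \left(457 - \left(18 - 2 \sqrt{3}\right)\right) + 2983 = \left(439 + 2 \sqrt{3}\right) + 2983 = 3422 + 2 \sqrt{3}$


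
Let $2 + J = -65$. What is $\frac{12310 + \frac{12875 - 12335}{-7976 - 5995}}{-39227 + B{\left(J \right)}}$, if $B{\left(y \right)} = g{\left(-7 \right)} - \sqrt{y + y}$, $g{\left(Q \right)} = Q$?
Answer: $- \frac{20447152206}{65168656243} + \frac{521159 i \sqrt{134}}{65168656243} \approx -0.31376 + 9.2573 \cdot 10^{-5} i$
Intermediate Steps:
$J = -67$ ($J = -2 - 65 = -67$)
$B{\left(y \right)} = -7 - \sqrt{2} \sqrt{y}$ ($B{\left(y \right)} = -7 - \sqrt{y + y} = -7 - \sqrt{2 y} = -7 - \sqrt{2} \sqrt{y}$)
$\frac{12310 + \frac{12875 - 12335}{-7976 - 5995}}{-39227 + B{\left(J \right)}} = \frac{12310 + \frac{12875 - 12335}{-7976 - 5995}}{-39227 - \left(7 + \sqrt{2} \sqrt{-67}\right)} = \frac{12310 + \frac{540}{-13971}}{-39227 - \left(7 + \sqrt{2} i \sqrt{67}\right)} = \frac{12310 + 540 \left(- \frac{1}{13971}\right)}{-39227 - \left(7 + i \sqrt{134}\right)} = \frac{12310 - \frac{180}{4657}}{-39234 - i \sqrt{134}} = \frac{57327490}{4657 \left(-39234 - i \sqrt{134}\right)}$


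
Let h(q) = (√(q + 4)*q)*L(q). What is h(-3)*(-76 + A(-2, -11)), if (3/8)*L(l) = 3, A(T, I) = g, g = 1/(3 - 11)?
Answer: 1827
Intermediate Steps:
g = -⅛ (g = 1/(-8) = -⅛ ≈ -0.12500)
A(T, I) = -⅛
L(l) = 8 (L(l) = (8/3)*3 = 8)
h(q) = 8*q*√(4 + q) (h(q) = (√(q + 4)*q)*8 = (√(4 + q)*q)*8 = (q*√(4 + q))*8 = 8*q*√(4 + q))
h(-3)*(-76 + A(-2, -11)) = (8*(-3)*√(4 - 3))*(-76 - ⅛) = (8*(-3)*√1)*(-609/8) = (8*(-3)*1)*(-609/8) = -24*(-609/8) = 1827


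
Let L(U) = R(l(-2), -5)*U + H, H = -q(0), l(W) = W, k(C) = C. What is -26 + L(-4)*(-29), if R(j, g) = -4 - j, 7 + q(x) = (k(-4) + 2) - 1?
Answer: -548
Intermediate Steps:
q(x) = -10 (q(x) = -7 + ((-4 + 2) - 1) = -7 + (-2 - 1) = -7 - 3 = -10)
H = 10 (H = -1*(-10) = 10)
L(U) = 10 - 2*U (L(U) = (-4 - 1*(-2))*U + 10 = (-4 + 2)*U + 10 = -2*U + 10 = 10 - 2*U)
-26 + L(-4)*(-29) = -26 + (10 - 2*(-4))*(-29) = -26 + (10 + 8)*(-29) = -26 + 18*(-29) = -26 - 522 = -548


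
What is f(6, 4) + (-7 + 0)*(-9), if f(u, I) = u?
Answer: 69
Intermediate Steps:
f(6, 4) + (-7 + 0)*(-9) = 6 + (-7 + 0)*(-9) = 6 - 7*(-9) = 6 + 63 = 69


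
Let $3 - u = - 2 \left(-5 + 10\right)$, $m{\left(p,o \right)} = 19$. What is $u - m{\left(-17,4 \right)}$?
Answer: $-6$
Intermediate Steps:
$u = 13$ ($u = 3 - - 2 \left(-5 + 10\right) = 3 - \left(-2\right) 5 = 3 - -10 = 3 + 10 = 13$)
$u - m{\left(-17,4 \right)} = 13 - 19 = -6$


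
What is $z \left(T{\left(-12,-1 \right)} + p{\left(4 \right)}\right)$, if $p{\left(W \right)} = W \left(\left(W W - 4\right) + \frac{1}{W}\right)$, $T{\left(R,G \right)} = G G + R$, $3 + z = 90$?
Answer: $3306$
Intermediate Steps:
$z = 87$ ($z = -3 + 90 = 87$)
$T{\left(R,G \right)} = R + G^{2}$ ($T{\left(R,G \right)} = G^{2} + R = R + G^{2}$)
$p{\left(W \right)} = W \left(-4 + \frac{1}{W} + W^{2}\right)$ ($p{\left(W \right)} = W \left(\left(W^{2} - 4\right) + \frac{1}{W}\right) = W \left(\left(-4 + W^{2}\right) + \frac{1}{W}\right) = W \left(-4 + \frac{1}{W} + W^{2}\right)$)
$z \left(T{\left(-12,-1 \right)} + p{\left(4 \right)}\right) = 87 \left(\left(-12 + \left(-1\right)^{2}\right) + \left(1 + 4^{3} - 16\right)\right) = 87 \left(\left(-12 + 1\right) + \left(1 + 64 - 16\right)\right) = 87 \left(-11 + 49\right) = 87 \cdot 38 = 3306$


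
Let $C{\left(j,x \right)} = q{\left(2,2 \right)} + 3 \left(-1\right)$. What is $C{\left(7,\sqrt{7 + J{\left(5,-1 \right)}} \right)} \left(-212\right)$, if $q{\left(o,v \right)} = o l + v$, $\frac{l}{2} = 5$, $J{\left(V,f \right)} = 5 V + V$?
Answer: $-4028$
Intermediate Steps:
$J{\left(V,f \right)} = 6 V$
$l = 10$ ($l = 2 \cdot 5 = 10$)
$q{\left(o,v \right)} = v + 10 o$ ($q{\left(o,v \right)} = o 10 + v = 10 o + v = v + 10 o$)
$C{\left(j,x \right)} = 19$ ($C{\left(j,x \right)} = \left(2 + 10 \cdot 2\right) + 3 \left(-1\right) = \left(2 + 20\right) - 3 = 22 - 3 = 19$)
$C{\left(7,\sqrt{7 + J{\left(5,-1 \right)}} \right)} \left(-212\right) = 19 \left(-212\right) = -4028$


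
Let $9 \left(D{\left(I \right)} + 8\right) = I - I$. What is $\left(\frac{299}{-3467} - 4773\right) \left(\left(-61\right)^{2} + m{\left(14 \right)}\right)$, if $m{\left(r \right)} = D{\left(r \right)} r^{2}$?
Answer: $- \frac{35628468370}{3467} \approx -1.0276 \cdot 10^{7}$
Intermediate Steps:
$D{\left(I \right)} = -8$ ($D{\left(I \right)} = -8 + \frac{I - I}{9} = -8 + \frac{1}{9} \cdot 0 = -8 + 0 = -8$)
$m{\left(r \right)} = - 8 r^{2}$
$\left(\frac{299}{-3467} - 4773\right) \left(\left(-61\right)^{2} + m{\left(14 \right)}\right) = \left(\frac{299}{-3467} - 4773\right) \left(\left(-61\right)^{2} - 8 \cdot 14^{2}\right) = \left(299 \left(- \frac{1}{3467}\right) - 4773\right) \left(3721 - 1568\right) = \left(- \frac{299}{3467} - 4773\right) \left(3721 - 1568\right) = \left(- \frac{16548290}{3467}\right) 2153 = - \frac{35628468370}{3467}$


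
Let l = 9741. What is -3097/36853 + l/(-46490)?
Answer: -502964603/1713295970 ≈ -0.29357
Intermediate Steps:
-3097/36853 + l/(-46490) = -3097/36853 + 9741/(-46490) = -3097*1/36853 + 9741*(-1/46490) = -3097/36853 - 9741/46490 = -502964603/1713295970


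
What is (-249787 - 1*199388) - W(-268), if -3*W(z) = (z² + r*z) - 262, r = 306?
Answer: -452657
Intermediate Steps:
W(z) = 262/3 - 102*z - z²/3 (W(z) = -((z² + 306*z) - 262)/3 = -(-262 + z² + 306*z)/3 = 262/3 - 102*z - z²/3)
(-249787 - 1*199388) - W(-268) = (-249787 - 1*199388) - (262/3 - 102*(-268) - ⅓*(-268)²) = (-249787 - 199388) - (262/3 + 27336 - ⅓*71824) = -449175 - (262/3 + 27336 - 71824/3) = -449175 - 1*3482 = -449175 - 3482 = -452657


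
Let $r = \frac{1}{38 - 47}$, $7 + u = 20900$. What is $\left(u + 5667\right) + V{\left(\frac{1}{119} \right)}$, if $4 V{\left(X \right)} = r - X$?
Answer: $\frac{28445728}{1071} \approx 26560.0$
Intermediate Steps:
$u = 20893$ ($u = -7 + 20900 = 20893$)
$r = - \frac{1}{9}$ ($r = \frac{1}{-9} = - \frac{1}{9} \approx -0.11111$)
$V{\left(X \right)} = - \frac{1}{36} - \frac{X}{4}$ ($V{\left(X \right)} = \frac{- \frac{1}{9} - X}{4} = - \frac{1}{36} - \frac{X}{4}$)
$\left(u + 5667\right) + V{\left(\frac{1}{119} \right)} = \left(20893 + 5667\right) - \left(\frac{1}{36} + \frac{1}{4 \cdot 119}\right) = 26560 - \frac{32}{1071} = \frac{28445728}{1071}$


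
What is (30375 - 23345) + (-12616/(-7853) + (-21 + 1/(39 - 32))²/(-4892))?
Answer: 3309079509325/470606731 ≈ 7031.5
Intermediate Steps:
(30375 - 23345) + (-12616/(-7853) + (-21 + 1/(39 - 32))²/(-4892)) = 7030 + (-12616*(-1/7853) + (-21 + 1/7)²*(-1/4892)) = 7030 + (12616/7853 + (-21 + ⅐)²*(-1/4892)) = 7030 + (12616/7853 + (-146/7)²*(-1/4892)) = 7030 + (12616/7853 + (21316/49)*(-1/4892)) = 7030 + (12616/7853 - 5329/59927) = 7030 + 714190395/470606731 = 3309079509325/470606731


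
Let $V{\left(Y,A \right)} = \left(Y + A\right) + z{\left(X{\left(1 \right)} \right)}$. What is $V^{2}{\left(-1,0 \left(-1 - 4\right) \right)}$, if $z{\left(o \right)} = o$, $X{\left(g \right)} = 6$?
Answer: $25$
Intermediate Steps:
$V{\left(Y,A \right)} = 6 + A + Y$ ($V{\left(Y,A \right)} = \left(Y + A\right) + 6 = \left(A + Y\right) + 6 = 6 + A + Y$)
$V^{2}{\left(-1,0 \left(-1 - 4\right) \right)} = \left(6 + 0 \left(-1 - 4\right) - 1\right)^{2} = \left(6 + 0 \left(-5\right) - 1\right)^{2} = \left(6 + 0 - 1\right)^{2} = 5^{2} = 25$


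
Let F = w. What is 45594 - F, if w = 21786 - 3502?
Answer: 27310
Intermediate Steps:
w = 18284
F = 18284
45594 - F = 45594 - 1*18284 = 45594 - 18284 = 27310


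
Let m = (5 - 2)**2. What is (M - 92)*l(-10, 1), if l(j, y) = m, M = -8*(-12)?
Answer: 36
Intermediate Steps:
M = 96
m = 9 (m = 3**2 = 9)
l(j, y) = 9
(M - 92)*l(-10, 1) = (96 - 92)*9 = 4*9 = 36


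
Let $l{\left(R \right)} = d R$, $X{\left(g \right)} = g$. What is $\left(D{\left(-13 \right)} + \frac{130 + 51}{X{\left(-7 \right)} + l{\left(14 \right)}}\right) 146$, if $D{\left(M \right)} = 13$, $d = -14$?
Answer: $\frac{358868}{203} \approx 1767.8$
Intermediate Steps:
$l{\left(R \right)} = - 14 R$
$\left(D{\left(-13 \right)} + \frac{130 + 51}{X{\left(-7 \right)} + l{\left(14 \right)}}\right) 146 = \left(13 + \frac{130 + 51}{-7 - 196}\right) 146 = \left(13 + \frac{181}{-7 - 196}\right) 146 = \left(13 + \frac{181}{-203}\right) 146 = \left(13 + 181 \left(- \frac{1}{203}\right)\right) 146 = \left(13 - \frac{181}{203}\right) 146 = \frac{2458}{203} \cdot 146 = \frac{358868}{203}$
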